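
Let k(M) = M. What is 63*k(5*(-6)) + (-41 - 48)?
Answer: -1979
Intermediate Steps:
63*k(5*(-6)) + (-41 - 48) = 63*(5*(-6)) + (-41 - 48) = 63*(-30) - 89 = -1890 - 89 = -1979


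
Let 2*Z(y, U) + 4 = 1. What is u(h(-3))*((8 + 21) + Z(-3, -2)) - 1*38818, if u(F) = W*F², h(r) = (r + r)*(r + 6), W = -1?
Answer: -47728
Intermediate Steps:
Z(y, U) = -3/2 (Z(y, U) = -2 + (½)*1 = -2 + ½ = -3/2)
h(r) = 2*r*(6 + r) (h(r) = (2*r)*(6 + r) = 2*r*(6 + r))
u(F) = -F²
u(h(-3))*((8 + 21) + Z(-3, -2)) - 1*38818 = (-(2*(-3)*(6 - 3))²)*((8 + 21) - 3/2) - 1*38818 = (-(2*(-3)*3)²)*(29 - 3/2) - 38818 = -1*(-18)²*(55/2) - 38818 = -1*324*(55/2) - 38818 = -324*55/2 - 38818 = -8910 - 38818 = -47728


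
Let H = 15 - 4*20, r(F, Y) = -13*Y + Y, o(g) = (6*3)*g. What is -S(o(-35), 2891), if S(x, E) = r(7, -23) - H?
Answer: -341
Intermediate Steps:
o(g) = 18*g
r(F, Y) = -12*Y
H = -65 (H = 15 - 80 = -65)
S(x, E) = 341 (S(x, E) = -12*(-23) - 1*(-65) = 276 + 65 = 341)
-S(o(-35), 2891) = -1*341 = -341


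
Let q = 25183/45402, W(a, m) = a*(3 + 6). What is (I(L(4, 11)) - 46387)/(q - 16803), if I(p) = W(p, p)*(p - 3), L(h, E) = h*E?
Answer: 1368915702/762864623 ≈ 1.7944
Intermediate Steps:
L(h, E) = E*h
W(a, m) = 9*a (W(a, m) = a*9 = 9*a)
q = 25183/45402 (q = 25183*(1/45402) = 25183/45402 ≈ 0.55467)
I(p) = 9*p*(-3 + p) (I(p) = (9*p)*(p - 3) = (9*p)*(-3 + p) = 9*p*(-3 + p))
(I(L(4, 11)) - 46387)/(q - 16803) = (9*(11*4)*(-3 + 11*4) - 46387)/(25183/45402 - 16803) = (9*44*(-3 + 44) - 46387)/(-762864623/45402) = (9*44*41 - 46387)*(-45402/762864623) = (16236 - 46387)*(-45402/762864623) = -30151*(-45402/762864623) = 1368915702/762864623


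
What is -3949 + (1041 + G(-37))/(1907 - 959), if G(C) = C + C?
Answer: -3742685/948 ≈ -3948.0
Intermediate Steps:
G(C) = 2*C
-3949 + (1041 + G(-37))/(1907 - 959) = -3949 + (1041 + 2*(-37))/(1907 - 959) = -3949 + (1041 - 74)/948 = -3949 + 967*(1/948) = -3949 + 967/948 = -3742685/948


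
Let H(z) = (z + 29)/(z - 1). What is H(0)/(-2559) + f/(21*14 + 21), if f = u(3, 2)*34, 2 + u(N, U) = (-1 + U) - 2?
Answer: -9329/29855 ≈ -0.31248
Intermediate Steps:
u(N, U) = -5 + U (u(N, U) = -2 + ((-1 + U) - 2) = -2 + (-3 + U) = -5 + U)
f = -102 (f = (-5 + 2)*34 = -3*34 = -102)
H(z) = (29 + z)/(-1 + z)
H(0)/(-2559) + f/(21*14 + 21) = ((29 + 0)/(-1 + 0))/(-2559) - 102/(21*14 + 21) = (29/(-1))*(-1/2559) - 102/(294 + 21) = -1*29*(-1/2559) - 102/315 = -29*(-1/2559) - 102*1/315 = 29/2559 - 34/105 = -9329/29855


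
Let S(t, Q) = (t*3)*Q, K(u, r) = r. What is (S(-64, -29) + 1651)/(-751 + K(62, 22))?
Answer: -7219/729 ≈ -9.9026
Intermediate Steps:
S(t, Q) = 3*Q*t (S(t, Q) = (3*t)*Q = 3*Q*t)
(S(-64, -29) + 1651)/(-751 + K(62, 22)) = (3*(-29)*(-64) + 1651)/(-751 + 22) = (5568 + 1651)/(-729) = 7219*(-1/729) = -7219/729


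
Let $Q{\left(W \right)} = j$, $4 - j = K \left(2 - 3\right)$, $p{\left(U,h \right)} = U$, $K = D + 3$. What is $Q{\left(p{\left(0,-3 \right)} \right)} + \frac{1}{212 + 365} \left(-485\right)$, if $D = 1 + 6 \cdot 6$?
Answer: $\frac{24903}{577} \approx 43.159$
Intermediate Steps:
$D = 37$ ($D = 1 + 36 = 37$)
$K = 40$ ($K = 37 + 3 = 40$)
$j = 44$ ($j = 4 - 40 \left(2 - 3\right) = 4 - 40 \left(-1\right) = 4 - -40 = 4 + 40 = 44$)
$Q{\left(W \right)} = 44$
$Q{\left(p{\left(0,-3 \right)} \right)} + \frac{1}{212 + 365} \left(-485\right) = 44 + \frac{1}{212 + 365} \left(-485\right) = 44 + \frac{1}{577} \left(-485\right) = 44 - \frac{485}{577} = \frac{24903}{577}$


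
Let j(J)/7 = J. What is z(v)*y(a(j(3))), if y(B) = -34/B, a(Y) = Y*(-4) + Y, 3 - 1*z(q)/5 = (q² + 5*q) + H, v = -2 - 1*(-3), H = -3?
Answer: 0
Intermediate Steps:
j(J) = 7*J
v = 1 (v = -2 + 3 = 1)
z(q) = 30 - 25*q - 5*q² (z(q) = 15 - 5*((q² + 5*q) - 3) = 15 - 5*(-3 + q² + 5*q) = 15 + (15 - 25*q - 5*q²) = 30 - 25*q - 5*q²)
a(Y) = -3*Y (a(Y) = -4*Y + Y = -3*Y)
z(v)*y(a(j(3))) = (30 - 25*1 - 5*1²)*(-34/((-21*3))) = (30 - 25 - 5*1)*(-34/((-3*21))) = (30 - 25 - 5)*(-34/(-63)) = 0*(-34*(-1/63)) = 0*(34/63) = 0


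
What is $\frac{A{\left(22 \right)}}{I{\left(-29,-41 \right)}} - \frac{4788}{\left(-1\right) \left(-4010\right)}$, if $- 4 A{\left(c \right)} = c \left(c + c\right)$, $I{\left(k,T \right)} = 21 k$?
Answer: $- \frac{972736}{1221045} \approx -0.79664$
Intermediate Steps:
$A{\left(c \right)} = - \frac{c^{2}}{2}$ ($A{\left(c \right)} = - \frac{c \left(c + c\right)}{4} = - \frac{c 2 c}{4} = - \frac{2 c^{2}}{4} = - \frac{c^{2}}{2}$)
$\frac{A{\left(22 \right)}}{I{\left(-29,-41 \right)}} - \frac{4788}{\left(-1\right) \left(-4010\right)} = \frac{\left(- \frac{1}{2}\right) 22^{2}}{21 \left(-29\right)} - \frac{4788}{\left(-1\right) \left(-4010\right)} = \frac{\left(- \frac{1}{2}\right) 484}{-609} - \frac{4788}{4010} = \left(-242\right) \left(- \frac{1}{609}\right) - \frac{2394}{2005} = \frac{242}{609} - \frac{2394}{2005} = - \frac{972736}{1221045}$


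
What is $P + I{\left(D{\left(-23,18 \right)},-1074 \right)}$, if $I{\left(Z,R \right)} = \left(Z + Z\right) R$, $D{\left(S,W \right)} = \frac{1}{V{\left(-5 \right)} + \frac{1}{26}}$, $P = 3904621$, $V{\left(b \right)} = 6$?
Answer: $\frac{612969649}{157} \approx 3.9043 \cdot 10^{6}$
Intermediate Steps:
$D{\left(S,W \right)} = \frac{26}{157}$ ($D{\left(S,W \right)} = \frac{1}{6 + \frac{1}{26}} = \frac{1}{\frac{157}{26}} = \frac{26}{157}$)
$I{\left(Z,R \right)} = 2 R Z$ ($I{\left(Z,R \right)} = 2 Z R = 2 R Z$)
$P + I{\left(D{\left(-23,18 \right)},-1074 \right)} = 3904621 + 2 \left(-1074\right) \frac{26}{157} = 3904621 - \frac{55848}{157} = \frac{612969649}{157}$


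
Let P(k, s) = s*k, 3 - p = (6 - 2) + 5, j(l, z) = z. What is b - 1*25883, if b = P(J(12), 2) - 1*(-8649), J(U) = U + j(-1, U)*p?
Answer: -17354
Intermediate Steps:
p = -6 (p = 3 - ((6 - 2) + 5) = 3 - (4 + 5) = 3 - 1*9 = 3 - 9 = -6)
J(U) = -5*U (J(U) = U + U*(-6) = U - 6*U = -5*U)
P(k, s) = k*s
b = 8529 (b = -5*12*2 - 1*(-8649) = -60*2 + 8649 = -120 + 8649 = 8529)
b - 1*25883 = 8529 - 1*25883 = 8529 - 25883 = -17354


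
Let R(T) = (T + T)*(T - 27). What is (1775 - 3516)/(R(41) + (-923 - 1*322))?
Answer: 1741/97 ≈ 17.948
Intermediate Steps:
R(T) = 2*T*(-27 + T) (R(T) = (2*T)*(-27 + T) = 2*T*(-27 + T))
(1775 - 3516)/(R(41) + (-923 - 1*322)) = (1775 - 3516)/(2*41*(-27 + 41) + (-923 - 1*322)) = -1741/(2*41*14 + (-923 - 322)) = -1741/(1148 - 1245) = -1741/(-97) = -1741*(-1/97) = 1741/97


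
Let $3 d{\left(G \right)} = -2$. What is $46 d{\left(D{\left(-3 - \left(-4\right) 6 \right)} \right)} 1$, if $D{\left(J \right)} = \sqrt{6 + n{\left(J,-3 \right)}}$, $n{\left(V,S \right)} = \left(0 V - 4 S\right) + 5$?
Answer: $- \frac{92}{3} \approx -30.667$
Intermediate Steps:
$n{\left(V,S \right)} = 5 - 4 S$ ($n{\left(V,S \right)} = \left(0 - 4 S\right) + 5 = - 4 S + 5 = 5 - 4 S$)
$D{\left(J \right)} = \sqrt{23}$ ($D{\left(J \right)} = \sqrt{6 + \left(5 - -12\right)} = \sqrt{6 + \left(5 + 12\right)} = \sqrt{6 + 17} = \sqrt{23}$)
$d{\left(G \right)} = - \frac{2}{3}$ ($d{\left(G \right)} = \frac{1}{3} \left(-2\right) = - \frac{2}{3}$)
$46 d{\left(D{\left(-3 - \left(-4\right) 6 \right)} \right)} 1 = 46 \left(- \frac{2}{3}\right) 1 = \left(- \frac{92}{3}\right) 1 = - \frac{92}{3}$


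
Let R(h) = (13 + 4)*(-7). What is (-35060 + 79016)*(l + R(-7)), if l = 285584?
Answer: 12547899540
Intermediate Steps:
R(h) = -119 (R(h) = 17*(-7) = -119)
(-35060 + 79016)*(l + R(-7)) = (-35060 + 79016)*(285584 - 119) = 43956*285465 = 12547899540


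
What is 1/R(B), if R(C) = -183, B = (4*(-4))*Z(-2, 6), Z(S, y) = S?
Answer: -1/183 ≈ -0.0054645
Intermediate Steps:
B = 32 (B = (4*(-4))*(-2) = -16*(-2) = 32)
1/R(B) = 1/(-183) = -1/183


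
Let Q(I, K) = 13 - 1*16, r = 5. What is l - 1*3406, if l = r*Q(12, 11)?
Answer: -3421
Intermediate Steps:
Q(I, K) = -3 (Q(I, K) = 13 - 16 = -3)
l = -15 (l = 5*(-3) = -15)
l - 1*3406 = -15 - 1*3406 = -15 - 3406 = -3421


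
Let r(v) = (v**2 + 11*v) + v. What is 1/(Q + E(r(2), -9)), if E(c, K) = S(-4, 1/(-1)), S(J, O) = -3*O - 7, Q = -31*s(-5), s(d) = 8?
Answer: -1/252 ≈ -0.0039683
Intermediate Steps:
r(v) = v**2 + 12*v
Q = -248 (Q = -31*8 = -248)
S(J, O) = -7 - 3*O
E(c, K) = -4 (E(c, K) = -7 - 3/(-1) = -7 - 3*(-1) = -7 + 3 = -4)
1/(Q + E(r(2), -9)) = 1/(-248 - 4) = 1/(-252) = -1/252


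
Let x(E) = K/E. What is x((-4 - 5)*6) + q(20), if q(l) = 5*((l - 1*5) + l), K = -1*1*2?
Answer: 4726/27 ≈ 175.04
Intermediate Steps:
K = -2 (K = -1*2 = -2)
q(l) = -25 + 10*l (q(l) = 5*((l - 5) + l) = 5*((-5 + l) + l) = 5*(-5 + 2*l) = -25 + 10*l)
x(E) = -2/E
x((-4 - 5)*6) + q(20) = -2*1/(6*(-4 - 5)) + (-25 + 10*20) = -2/((-9*6)) + (-25 + 200) = -2/(-54) + 175 = -2*(-1/54) + 175 = 1/27 + 175 = 4726/27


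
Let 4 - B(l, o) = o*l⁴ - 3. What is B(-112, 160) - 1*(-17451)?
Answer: -25176292302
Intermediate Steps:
B(l, o) = 7 - o*l⁴ (B(l, o) = 4 - (o*l⁴ - 3) = 4 - (-3 + o*l⁴) = 4 + (3 - o*l⁴) = 7 - o*l⁴)
B(-112, 160) - 1*(-17451) = (7 - 1*160*(-112)⁴) - 1*(-17451) = (7 - 1*160*157351936) + 17451 = (7 - 25176309760) + 17451 = -25176309753 + 17451 = -25176292302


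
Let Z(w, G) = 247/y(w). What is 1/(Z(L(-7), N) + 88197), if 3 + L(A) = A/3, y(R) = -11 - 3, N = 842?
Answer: 14/1234511 ≈ 1.1341e-5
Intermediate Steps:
y(R) = -14
L(A) = -3 + A/3
Z(w, G) = -247/14 (Z(w, G) = 247/(-14) = 247*(-1/14) = -247/14)
1/(Z(L(-7), N) + 88197) = 1/(-247/14 + 88197) = 1/(1234511/14) = 14/1234511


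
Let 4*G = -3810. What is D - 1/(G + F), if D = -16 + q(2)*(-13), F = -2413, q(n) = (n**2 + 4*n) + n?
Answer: -1332736/6731 ≈ -198.00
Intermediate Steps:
q(n) = n**2 + 5*n
G = -1905/2 (G = (1/4)*(-3810) = -1905/2 ≈ -952.50)
D = -198 (D = -16 + (2*(5 + 2))*(-13) = -16 + (2*7)*(-13) = -16 + 14*(-13) = -16 - 182 = -198)
D - 1/(G + F) = -198 - 1/(-1905/2 - 2413) = -198 - 1/(-6731/2) = -198 - 1*(-2/6731) = -198 + 2/6731 = -1332736/6731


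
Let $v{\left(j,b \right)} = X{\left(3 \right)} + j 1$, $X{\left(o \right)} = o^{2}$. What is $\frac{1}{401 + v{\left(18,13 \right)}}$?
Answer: $\frac{1}{428} \approx 0.0023364$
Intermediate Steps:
$v{\left(j,b \right)} = 9 + j$ ($v{\left(j,b \right)} = 3^{2} + j 1 = 9 + j$)
$\frac{1}{401 + v{\left(18,13 \right)}} = \frac{1}{401 + \left(9 + 18\right)} = \frac{1}{401 + 27} = \frac{1}{428}$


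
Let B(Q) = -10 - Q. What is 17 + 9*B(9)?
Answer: -154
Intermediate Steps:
17 + 9*B(9) = 17 + 9*(-10 - 1*9) = 17 + 9*(-10 - 9) = 17 + 9*(-19) = 17 - 171 = -154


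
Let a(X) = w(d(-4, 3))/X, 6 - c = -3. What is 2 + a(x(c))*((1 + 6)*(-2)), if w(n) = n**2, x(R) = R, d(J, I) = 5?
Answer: -332/9 ≈ -36.889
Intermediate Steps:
c = 9 (c = 6 - 1*(-3) = 6 + 3 = 9)
a(X) = 25/X (a(X) = 5**2/X = 25/X)
2 + a(x(c))*((1 + 6)*(-2)) = 2 + (25/9)*((1 + 6)*(-2)) = 2 + (25*(1/9))*(7*(-2)) = 2 + (25/9)*(-14) = 2 - 350/9 = -332/9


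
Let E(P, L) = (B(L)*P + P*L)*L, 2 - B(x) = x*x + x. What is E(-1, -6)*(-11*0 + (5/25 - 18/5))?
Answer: 3468/5 ≈ 693.60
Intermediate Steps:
B(x) = 2 - x - x**2 (B(x) = 2 - (x*x + x) = 2 - (x**2 + x) = 2 - (x + x**2) = 2 + (-x - x**2) = 2 - x - x**2)
E(P, L) = L*(L*P + P*(2 - L - L**2)) (E(P, L) = ((2 - L - L**2)*P + P*L)*L = (P*(2 - L - L**2) + L*P)*L = (L*P + P*(2 - L - L**2))*L = L*(L*P + P*(2 - L - L**2)))
E(-1, -6)*(-11*0 + (5/25 - 18/5)) = (-6*(-1)*(2 - 1*(-6)**2))*(-11*0 + (5/25 - 18/5)) = (-6*(-1)*(2 - 1*36))*(0 + (5*(1/25) - 18*1/5)) = (-6*(-1)*(2 - 36))*(0 + (1/5 - 18/5)) = (-6*(-1)*(-34))*(0 - 17/5) = -204*(-17/5) = 3468/5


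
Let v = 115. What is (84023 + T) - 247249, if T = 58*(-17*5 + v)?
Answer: -161486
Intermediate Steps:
T = 1740 (T = 58*(-17*5 + 115) = 58*(-85 + 115) = 58*30 = 1740)
(84023 + T) - 247249 = (84023 + 1740) - 247249 = 85763 - 247249 = -161486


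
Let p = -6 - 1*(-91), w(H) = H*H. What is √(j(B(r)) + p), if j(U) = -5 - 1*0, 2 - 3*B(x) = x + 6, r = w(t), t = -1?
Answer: 4*√5 ≈ 8.9443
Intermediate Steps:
w(H) = H²
p = 85 (p = -6 + 91 = 85)
r = 1 (r = (-1)² = 1)
B(x) = -4/3 - x/3 (B(x) = ⅔ - (x + 6)/3 = ⅔ - (6 + x)/3 = ⅔ + (-2 - x/3) = -4/3 - x/3)
j(U) = -5 (j(U) = -5 + 0 = -5)
√(j(B(r)) + p) = √(-5 + 85) = √80 = 4*√5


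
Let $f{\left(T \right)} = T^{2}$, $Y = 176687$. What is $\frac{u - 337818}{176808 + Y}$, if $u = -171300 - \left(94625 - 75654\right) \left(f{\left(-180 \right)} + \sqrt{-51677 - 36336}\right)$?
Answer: $- \frac{615169518}{353495} - \frac{311 i \sqrt{88013}}{5795} \approx -1740.3 - 15.921 i$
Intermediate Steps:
$u = -614831700 - 18971 i \sqrt{88013}$ ($u = -171300 - \left(94625 - 75654\right) \left(\left(-180\right)^{2} + \sqrt{-51677 - 36336}\right) = -171300 - 18971 \left(32400 + \sqrt{-88013}\right) = -171300 - 18971 \left(32400 + i \sqrt{88013}\right) = -171300 - \left(614660400 + 18971 i \sqrt{88013}\right) = -614831700 - 18971 i \sqrt{88013} \approx -6.1483 \cdot 10^{8} - 5.6281 \cdot 10^{6} i$)
$\frac{u - 337818}{176808 + Y} = \frac{\left(-614831700 - 18971 i \sqrt{88013}\right) - 337818}{176808 + 176687} = \frac{-615169518 - 18971 i \sqrt{88013}}{353495} = \left(-615169518 - 18971 i \sqrt{88013}\right) \frac{1}{353495} = - \frac{615169518}{353495} - \frac{311 i \sqrt{88013}}{5795}$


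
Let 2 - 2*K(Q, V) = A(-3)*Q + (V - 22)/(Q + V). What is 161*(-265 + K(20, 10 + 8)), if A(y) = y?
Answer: -715645/19 ≈ -37666.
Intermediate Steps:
K(Q, V) = 1 + 3*Q/2 - (-22 + V)/(2*(Q + V)) (K(Q, V) = 1 - (-3*Q + (V - 22)/(Q + V))/2 = 1 - (-3*Q + (-22 + V)/(Q + V))/2 = 1 + (3*Q/2 - (-22 + V)/(2*(Q + V))) = 1 + 3*Q/2 - (-22 + V)/(2*(Q + V)))
161*(-265 + K(20, 10 + 8)) = 161*(-265 + (22 + (10 + 8) + 2*20 + 3*20**2 + 3*20*(10 + 8))/(2*(20 + (10 + 8)))) = 161*(-265 + (22 + 18 + 40 + 3*400 + 3*20*18)/(2*(20 + 18))) = 161*(-265 + (1/2)*(22 + 18 + 40 + 1200 + 1080)/38) = 161*(-265 + (1/2)*(1/38)*2360) = 161*(-265 + 590/19) = 161*(-4445/19) = -715645/19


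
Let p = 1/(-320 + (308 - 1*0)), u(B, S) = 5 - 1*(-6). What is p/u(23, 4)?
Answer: -1/132 ≈ -0.0075758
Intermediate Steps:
u(B, S) = 11 (u(B, S) = 5 + 6 = 11)
p = -1/12 (p = 1/(-320 + (308 + 0)) = 1/(-320 + 308) = 1/(-12) = -1/12 ≈ -0.083333)
p/u(23, 4) = -1/12/11 = -1/12*1/11 = -1/132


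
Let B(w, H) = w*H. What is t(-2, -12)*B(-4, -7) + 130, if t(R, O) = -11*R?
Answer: 746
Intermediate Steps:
B(w, H) = H*w
t(-2, -12)*B(-4, -7) + 130 = (-11*(-2))*(-7*(-4)) + 130 = 22*28 + 130 = 616 + 130 = 746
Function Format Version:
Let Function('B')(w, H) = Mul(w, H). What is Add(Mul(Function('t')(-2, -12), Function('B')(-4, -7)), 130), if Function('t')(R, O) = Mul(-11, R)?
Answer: 746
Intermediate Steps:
Function('B')(w, H) = Mul(H, w)
Add(Mul(Function('t')(-2, -12), Function('B')(-4, -7)), 130) = Add(Mul(Mul(-11, -2), Mul(-7, -4)), 130) = Add(Mul(22, 28), 130) = Add(616, 130) = 746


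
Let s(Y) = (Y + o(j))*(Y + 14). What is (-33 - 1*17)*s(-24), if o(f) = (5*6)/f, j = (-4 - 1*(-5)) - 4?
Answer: -17000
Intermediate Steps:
j = -3 (j = (-4 + 5) - 4 = 1 - 4 = -3)
o(f) = 30/f
s(Y) = (-10 + Y)*(14 + Y) (s(Y) = (Y + 30/(-3))*(Y + 14) = (Y + 30*(-⅓))*(14 + Y) = (Y - 10)*(14 + Y) = (-10 + Y)*(14 + Y))
(-33 - 1*17)*s(-24) = (-33 - 1*17)*(-140 + (-24)² + 4*(-24)) = (-33 - 17)*(-140 + 576 - 96) = -50*340 = -17000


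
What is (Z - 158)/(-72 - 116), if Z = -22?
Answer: 45/47 ≈ 0.95745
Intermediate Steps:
(Z - 158)/(-72 - 116) = (-22 - 158)/(-72 - 116) = -180/(-188) = -1/188*(-180) = 45/47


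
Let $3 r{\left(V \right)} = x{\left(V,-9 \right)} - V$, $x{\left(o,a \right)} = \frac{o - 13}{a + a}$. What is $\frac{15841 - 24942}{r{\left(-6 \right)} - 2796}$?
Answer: $\frac{491454}{150857} \approx 3.2577$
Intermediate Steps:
$x{\left(o,a \right)} = \frac{-13 + o}{2 a}$
$r{\left(V \right)} = \frac{13}{54} - \frac{19 V}{54}$ ($r{\left(V \right)} = \frac{\frac{-13 + V}{2 \left(-9\right)} - V}{3} = \frac{\frac{1}{2} \left(- \frac{1}{9}\right) \left(-13 + V\right) - V}{3} = \frac{\left(\frac{13}{18} - \frac{V}{18}\right) - V}{3} = \frac{\frac{13}{18} - \frac{19 V}{18}}{3} = \frac{13}{54} - \frac{19 V}{54}$)
$\frac{15841 - 24942}{r{\left(-6 \right)} - 2796} = \frac{15841 - 24942}{\left(\frac{13}{54} - - \frac{19}{9}\right) - 2796} = - \frac{9101}{\left(\frac{13}{54} + \frac{19}{9}\right) - 2796} = - \frac{9101}{\frac{127}{54} - 2796} = - \frac{9101}{- \frac{150857}{54}} = \left(-9101\right) \left(- \frac{54}{150857}\right) = \frac{491454}{150857}$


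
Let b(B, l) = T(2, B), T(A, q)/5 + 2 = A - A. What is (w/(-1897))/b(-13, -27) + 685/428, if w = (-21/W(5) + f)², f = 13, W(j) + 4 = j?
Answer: 6510921/4059580 ≈ 1.6038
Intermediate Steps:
T(A, q) = -10 (T(A, q) = -10 + 5*(A - A) = -10 + 5*0 = -10 + 0 = -10)
W(j) = -4 + j
w = 64 (w = (-21/(-4 + 5) + 13)² = (-21/1 + 13)² = (-21*1 + 13)² = (-21 + 13)² = (-8)² = 64)
b(B, l) = -10
(w/(-1897))/b(-13, -27) + 685/428 = (64/(-1897))/(-10) + 685/428 = (64*(-1/1897))*(-⅒) + 685*(1/428) = -64/1897*(-⅒) + 685/428 = 32/9485 + 685/428 = 6510921/4059580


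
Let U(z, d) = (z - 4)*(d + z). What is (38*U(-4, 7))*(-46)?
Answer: 41952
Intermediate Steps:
U(z, d) = (-4 + z)*(d + z)
(38*U(-4, 7))*(-46) = (38*((-4)² - 4*7 - 4*(-4) + 7*(-4)))*(-46) = (38*(16 - 28 + 16 - 28))*(-46) = (38*(-24))*(-46) = -912*(-46) = 41952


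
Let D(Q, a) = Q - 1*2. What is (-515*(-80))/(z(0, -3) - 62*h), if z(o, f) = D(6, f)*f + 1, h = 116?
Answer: -41200/7203 ≈ -5.7198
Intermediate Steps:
D(Q, a) = -2 + Q (D(Q, a) = Q - 2 = -2 + Q)
z(o, f) = 1 + 4*f (z(o, f) = (-2 + 6)*f + 1 = 4*f + 1 = 1 + 4*f)
(-515*(-80))/(z(0, -3) - 62*h) = (-515*(-80))/((1 + 4*(-3)) - 62*116) = 41200/((1 - 12) - 7192) = 41200/(-11 - 7192) = 41200/(-7203) = 41200*(-1/7203) = -41200/7203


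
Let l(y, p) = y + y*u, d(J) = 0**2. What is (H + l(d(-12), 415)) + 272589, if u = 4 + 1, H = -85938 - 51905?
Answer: 134746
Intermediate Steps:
H = -137843
d(J) = 0
u = 5
l(y, p) = 6*y (l(y, p) = y + y*5 = y + 5*y = 6*y)
(H + l(d(-12), 415)) + 272589 = (-137843 + 6*0) + 272589 = (-137843 + 0) + 272589 = -137843 + 272589 = 134746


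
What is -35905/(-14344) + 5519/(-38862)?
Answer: 658087787/278718264 ≈ 2.3611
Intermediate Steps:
-35905/(-14344) + 5519/(-38862) = -35905*(-1/14344) + 5519*(-1/38862) = 35905/14344 - 5519/38862 = 658087787/278718264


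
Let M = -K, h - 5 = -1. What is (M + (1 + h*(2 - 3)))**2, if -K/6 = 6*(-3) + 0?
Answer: 12321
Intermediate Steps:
h = 4 (h = 5 - 1 = 4)
K = 108 (K = -6*(6*(-3) + 0) = -6*(-18 + 0) = -6*(-18) = 108)
M = -108 (M = -1*108 = -108)
(M + (1 + h*(2 - 3)))**2 = (-108 + (1 + 4*(2 - 3)))**2 = (-108 + (1 + 4*(-1)))**2 = (-108 + (1 - 4))**2 = (-108 - 3)**2 = (-111)**2 = 12321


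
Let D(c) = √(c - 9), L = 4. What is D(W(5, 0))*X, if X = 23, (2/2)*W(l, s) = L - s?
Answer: 23*I*√5 ≈ 51.43*I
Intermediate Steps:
W(l, s) = 4 - s
D(c) = √(-9 + c)
D(W(5, 0))*X = √(-9 + (4 - 1*0))*23 = √(-9 + (4 + 0))*23 = √(-9 + 4)*23 = √(-5)*23 = (I*√5)*23 = 23*I*√5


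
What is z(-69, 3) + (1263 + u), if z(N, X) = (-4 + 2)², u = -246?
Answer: 1021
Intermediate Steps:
z(N, X) = 4 (z(N, X) = (-2)² = 4)
z(-69, 3) + (1263 + u) = 4 + (1263 - 246) = 4 + 1017 = 1021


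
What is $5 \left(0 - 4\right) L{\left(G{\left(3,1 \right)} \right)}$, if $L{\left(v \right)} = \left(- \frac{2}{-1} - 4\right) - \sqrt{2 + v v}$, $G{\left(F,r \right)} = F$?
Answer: $40 + 20 \sqrt{11} \approx 106.33$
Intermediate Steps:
$L{\left(v \right)} = -2 - \sqrt{2 + v^{2}}$ ($L{\left(v \right)} = \left(\left(-2\right) \left(-1\right) - 4\right) - \sqrt{2 + v^{2}} = \left(2 - 4\right) - \sqrt{2 + v^{2}} = -2 - \sqrt{2 + v^{2}}$)
$5 \left(0 - 4\right) L{\left(G{\left(3,1 \right)} \right)} = 5 \left(0 - 4\right) \left(-2 - \sqrt{2 + 3^{2}}\right) = 5 \left(-4\right) \left(-2 - \sqrt{2 + 9}\right) = - 20 \left(-2 - \sqrt{11}\right) = 40 + 20 \sqrt{11}$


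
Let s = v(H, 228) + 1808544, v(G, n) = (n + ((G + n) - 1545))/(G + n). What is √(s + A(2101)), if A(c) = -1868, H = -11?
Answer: 2*√21268581866/217 ≈ 1344.1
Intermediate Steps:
v(G, n) = (-1545 + G + 2*n)/(G + n) (v(G, n) = (n + (-1545 + G + n))/(G + n) = (-1545 + G + 2*n)/(G + n))
s = 392452948/217 (s = (-1545 - 11 + 2*228)/(-11 + 228) + 1808544 = (-1545 - 11 + 456)/217 + 1808544 = (1/217)*(-1100) + 1808544 = -1100/217 + 1808544 = 392452948/217 ≈ 1.8085e+6)
√(s + A(2101)) = √(392452948/217 - 1868) = √(392047592/217) = 2*√21268581866/217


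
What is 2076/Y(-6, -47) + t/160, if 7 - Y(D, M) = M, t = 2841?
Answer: 80929/1440 ≈ 56.201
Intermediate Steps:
Y(D, M) = 7 - M
2076/Y(-6, -47) + t/160 = 2076/(7 - 1*(-47)) + 2841/160 = 2076/(7 + 47) + 2841*(1/160) = 2076/54 + 2841/160 = 2076*(1/54) + 2841/160 = 346/9 + 2841/160 = 80929/1440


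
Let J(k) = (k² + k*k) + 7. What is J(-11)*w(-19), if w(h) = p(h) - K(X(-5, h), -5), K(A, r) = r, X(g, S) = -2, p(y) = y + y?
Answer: -8217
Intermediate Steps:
p(y) = 2*y
J(k) = 7 + 2*k² (J(k) = (k² + k²) + 7 = 2*k² + 7 = 7 + 2*k²)
w(h) = 5 + 2*h (w(h) = 2*h - 1*(-5) = 2*h + 5 = 5 + 2*h)
J(-11)*w(-19) = (7 + 2*(-11)²)*(5 + 2*(-19)) = (7 + 2*121)*(5 - 38) = (7 + 242)*(-33) = 249*(-33) = -8217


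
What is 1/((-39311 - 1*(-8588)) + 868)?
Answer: -1/29855 ≈ -3.3495e-5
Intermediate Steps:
1/((-39311 - 1*(-8588)) + 868) = 1/((-39311 + 8588) + 868) = 1/(-30723 + 868) = 1/(-29855) = -1/29855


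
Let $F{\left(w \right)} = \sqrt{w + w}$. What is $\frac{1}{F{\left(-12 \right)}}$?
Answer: $- \frac{i \sqrt{6}}{12} \approx - 0.20412 i$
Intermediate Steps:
$F{\left(w \right)} = \sqrt{2} \sqrt{w}$ ($F{\left(w \right)} = \sqrt{2 w} = \sqrt{2} \sqrt{w}$)
$\frac{1}{F{\left(-12 \right)}} = \frac{1}{\sqrt{2} \sqrt{-12}} = \frac{1}{\sqrt{2} \cdot 2 i \sqrt{3}} = \frac{1}{2 i \sqrt{6}} = - \frac{i \sqrt{6}}{12}$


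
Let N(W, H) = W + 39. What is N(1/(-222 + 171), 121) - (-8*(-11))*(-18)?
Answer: 82772/51 ≈ 1623.0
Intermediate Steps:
N(W, H) = 39 + W
N(1/(-222 + 171), 121) - (-8*(-11))*(-18) = (39 + 1/(-222 + 171)) - (-8*(-11))*(-18) = (39 + 1/(-51)) - 88*(-18) = (39 - 1/51) - 1*(-1584) = 1988/51 + 1584 = 82772/51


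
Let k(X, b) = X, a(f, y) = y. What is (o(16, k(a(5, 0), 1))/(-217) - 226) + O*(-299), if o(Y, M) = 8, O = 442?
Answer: -28727336/217 ≈ -1.3238e+5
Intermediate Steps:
(o(16, k(a(5, 0), 1))/(-217) - 226) + O*(-299) = (8/(-217) - 226) + 442*(-299) = (8*(-1/217) - 226) - 132158 = (-8/217 - 226) - 132158 = -49050/217 - 132158 = -28727336/217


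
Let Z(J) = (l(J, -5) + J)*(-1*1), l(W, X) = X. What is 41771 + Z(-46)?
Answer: 41822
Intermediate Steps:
Z(J) = 5 - J (Z(J) = (-5 + J)*(-1*1) = (-5 + J)*(-1) = 5 - J)
41771 + Z(-46) = 41771 + (5 - 1*(-46)) = 41771 + (5 + 46) = 41771 + 51 = 41822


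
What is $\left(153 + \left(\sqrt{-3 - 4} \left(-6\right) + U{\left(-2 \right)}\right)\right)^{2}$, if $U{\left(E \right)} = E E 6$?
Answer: $31077 - 2124 i \sqrt{7} \approx 31077.0 - 5619.6 i$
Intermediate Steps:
$U{\left(E \right)} = 6 E^{2}$ ($U{\left(E \right)} = E^{2} \cdot 6 = 6 E^{2}$)
$\left(153 + \left(\sqrt{-3 - 4} \left(-6\right) + U{\left(-2 \right)}\right)\right)^{2} = \left(153 + \left(\sqrt{-3 - 4} \left(-6\right) + 6 \left(-2\right)^{2}\right)\right)^{2} = \left(153 + \left(\sqrt{-3 - 4} \left(-6\right) + 6 \cdot 4\right)\right)^{2} = \left(153 + \left(\sqrt{-3 - 4} \left(-6\right) + 24\right)\right)^{2} = \left(153 + \left(\sqrt{-7} \left(-6\right) + 24\right)\right)^{2} = \left(153 + \left(i \sqrt{7} \left(-6\right) + 24\right)\right)^{2} = \left(153 + \left(- 6 i \sqrt{7} + 24\right)\right)^{2} = \left(153 + \left(24 - 6 i \sqrt{7}\right)\right)^{2} = \left(177 - 6 i \sqrt{7}\right)^{2}$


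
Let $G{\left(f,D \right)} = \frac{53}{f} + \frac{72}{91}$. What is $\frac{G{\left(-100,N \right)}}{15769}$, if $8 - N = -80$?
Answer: $\frac{2377}{143497900} \approx 1.6565 \cdot 10^{-5}$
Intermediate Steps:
$N = 88$ ($N = 8 - -80 = 8 + 80 = 88$)
$G{\left(f,D \right)} = \frac{72}{91} + \frac{53}{f}$ ($G{\left(f,D \right)} = \frac{53}{f} + 72 \cdot \frac{1}{91} = \frac{53}{f} + \frac{72}{91} = \frac{72}{91} + \frac{53}{f}$)
$\frac{G{\left(-100,N \right)}}{15769} = \frac{\frac{72}{91} + \frac{53}{-100}}{15769} = \left(\frac{72}{91} + 53 \left(- \frac{1}{100}\right)\right) \frac{1}{15769} = \left(\frac{72}{91} - \frac{53}{100}\right) \frac{1}{15769} = \frac{2377}{9100} \cdot \frac{1}{15769} = \frac{2377}{143497900}$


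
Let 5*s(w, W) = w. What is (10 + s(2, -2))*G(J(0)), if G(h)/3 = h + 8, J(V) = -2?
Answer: 936/5 ≈ 187.20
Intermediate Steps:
s(w, W) = w/5
G(h) = 24 + 3*h (G(h) = 3*(h + 8) = 3*(8 + h) = 24 + 3*h)
(10 + s(2, -2))*G(J(0)) = (10 + (⅕)*2)*(24 + 3*(-2)) = (10 + ⅖)*(24 - 6) = (52/5)*18 = 936/5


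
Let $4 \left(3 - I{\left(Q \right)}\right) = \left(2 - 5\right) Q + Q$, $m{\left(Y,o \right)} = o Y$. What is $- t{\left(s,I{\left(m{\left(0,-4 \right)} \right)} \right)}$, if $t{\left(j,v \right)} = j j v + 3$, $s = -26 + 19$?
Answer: $-150$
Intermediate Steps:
$m{\left(Y,o \right)} = Y o$
$I{\left(Q \right)} = 3 + \frac{Q}{2}$ ($I{\left(Q \right)} = 3 - \frac{\left(2 - 5\right) Q + Q}{4} = 3 - \frac{- 3 Q + Q}{4} = 3 - \frac{\left(-2\right) Q}{4} = 3 + \frac{Q}{2}$)
$s = -7$
$t{\left(j,v \right)} = 3 + v j^{2}$ ($t{\left(j,v \right)} = j^{2} v + 3 = v j^{2} + 3 = 3 + v j^{2}$)
$- t{\left(s,I{\left(m{\left(0,-4 \right)} \right)} \right)} = - (3 + \left(3 + \frac{0 \left(-4\right)}{2}\right) \left(-7\right)^{2}) = - (3 + \left(3 + \frac{1}{2} \cdot 0\right) 49) = - (3 + \left(3 + 0\right) 49) = - (3 + 3 \cdot 49) = - (3 + 147) = \left(-1\right) 150 = -150$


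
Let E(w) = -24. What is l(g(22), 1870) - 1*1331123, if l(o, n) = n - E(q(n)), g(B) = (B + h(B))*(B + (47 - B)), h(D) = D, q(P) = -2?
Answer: -1329229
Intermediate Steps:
g(B) = 94*B (g(B) = (B + B)*(B + (47 - B)) = (2*B)*47 = 94*B)
l(o, n) = 24 + n (l(o, n) = n - 1*(-24) = n + 24 = 24 + n)
l(g(22), 1870) - 1*1331123 = (24 + 1870) - 1*1331123 = 1894 - 1331123 = -1329229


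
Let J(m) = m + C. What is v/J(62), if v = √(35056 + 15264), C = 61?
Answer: 4*√3145/123 ≈ 1.8237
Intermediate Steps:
J(m) = 61 + m (J(m) = m + 61 = 61 + m)
v = 4*√3145 (v = √50320 = 4*√3145 ≈ 224.32)
v/J(62) = (4*√3145)/(61 + 62) = (4*√3145)/123 = (4*√3145)*(1/123) = 4*√3145/123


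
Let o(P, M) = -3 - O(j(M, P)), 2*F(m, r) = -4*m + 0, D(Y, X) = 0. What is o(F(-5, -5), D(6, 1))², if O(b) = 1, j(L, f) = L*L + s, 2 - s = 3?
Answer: 16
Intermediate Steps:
s = -1 (s = 2 - 1*3 = 2 - 3 = -1)
j(L, f) = -1 + L² (j(L, f) = L*L - 1 = L² - 1 = -1 + L²)
F(m, r) = -2*m (F(m, r) = (-4*m + 0)/2 = (-4*m)/2 = -2*m)
o(P, M) = -4 (o(P, M) = -3 - 1*1 = -3 - 1 = -4)
o(F(-5, -5), D(6, 1))² = (-4)² = 16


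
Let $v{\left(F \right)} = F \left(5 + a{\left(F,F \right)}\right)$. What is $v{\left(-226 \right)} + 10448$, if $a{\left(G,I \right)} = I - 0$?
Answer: $60394$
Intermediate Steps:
$a{\left(G,I \right)} = I$ ($a{\left(G,I \right)} = I + 0 = I$)
$v{\left(F \right)} = F \left(5 + F\right)$
$v{\left(-226 \right)} + 10448 = - 226 \left(5 - 226\right) + 10448 = \left(-226\right) \left(-221\right) + 10448 = 49946 + 10448 = 60394$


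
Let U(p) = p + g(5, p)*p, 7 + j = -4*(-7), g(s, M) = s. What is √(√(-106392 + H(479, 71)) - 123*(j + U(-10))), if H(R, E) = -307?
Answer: √(4797 + I*√106699) ≈ 69.3 + 2.3568*I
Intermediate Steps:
j = 21 (j = -7 - 4*(-7) = -7 + 28 = 21)
U(p) = 6*p (U(p) = p + 5*p = 6*p)
√(√(-106392 + H(479, 71)) - 123*(j + U(-10))) = √(√(-106392 - 307) - 123*(21 + 6*(-10))) = √(√(-106699) - 123*(21 - 60)) = √(I*√106699 - 123*(-39)) = √(I*√106699 + 4797) = √(4797 + I*√106699)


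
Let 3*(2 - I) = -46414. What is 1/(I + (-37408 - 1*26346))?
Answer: -3/144842 ≈ -2.0712e-5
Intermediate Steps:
I = 46420/3 (I = 2 - 1/3*(-46414) = 2 + 46414/3 = 46420/3 ≈ 15473.)
1/(I + (-37408 - 1*26346)) = 1/(46420/3 + (-37408 - 1*26346)) = 1/(46420/3 + (-37408 - 26346)) = 1/(46420/3 - 63754) = 1/(-144842/3) = -3/144842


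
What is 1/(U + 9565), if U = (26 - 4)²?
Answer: 1/10049 ≈ 9.9512e-5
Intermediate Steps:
U = 484 (U = 22² = 484)
1/(U + 9565) = 1/(484 + 9565) = 1/10049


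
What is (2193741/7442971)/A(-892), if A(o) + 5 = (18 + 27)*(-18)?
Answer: -2193741/6066021365 ≈ -0.00036164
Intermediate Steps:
A(o) = -815 (A(o) = -5 + (18 + 27)*(-18) = -5 + 45*(-18) = -5 - 810 = -815)
(2193741/7442971)/A(-892) = (2193741/7442971)/(-815) = (2193741*(1/7442971))*(-1/815) = (2193741/7442971)*(-1/815) = -2193741/6066021365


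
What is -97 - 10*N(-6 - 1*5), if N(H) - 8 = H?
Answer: -67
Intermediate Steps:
N(H) = 8 + H
-97 - 10*N(-6 - 1*5) = -97 - 10*(8 + (-6 - 1*5)) = -97 - 10*(8 + (-6 - 5)) = -97 - 10*(8 - 11) = -97 - 10*(-3) = -97 + 30 = -67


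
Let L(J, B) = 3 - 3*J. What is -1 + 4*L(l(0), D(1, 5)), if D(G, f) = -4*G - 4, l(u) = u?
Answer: 11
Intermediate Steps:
D(G, f) = -4 - 4*G
-1 + 4*L(l(0), D(1, 5)) = -1 + 4*(3 - 3*0) = -1 + 4*(3 + 0) = -1 + 4*3 = -1 + 12 = 11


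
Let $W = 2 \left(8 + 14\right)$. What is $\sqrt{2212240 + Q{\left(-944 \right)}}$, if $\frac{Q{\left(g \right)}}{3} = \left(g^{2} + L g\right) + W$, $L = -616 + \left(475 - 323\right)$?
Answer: $2 \sqrt{1549957} \approx 2489.9$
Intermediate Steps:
$L = -464$ ($L = -616 + \left(475 - 323\right) = -616 + 152 = -464$)
$W = 44$ ($W = 2 \cdot 22 = 44$)
$Q{\left(g \right)} = 132 - 1392 g + 3 g^{2}$ ($Q{\left(g \right)} = 3 \left(\left(g^{2} - 464 g\right) + 44\right) = 3 \left(44 + g^{2} - 464 g\right) = 132 - 1392 g + 3 g^{2}$)
$\sqrt{2212240 + Q{\left(-944 \right)}} = \sqrt{2212240 + \left(132 - -1314048 + 3 \left(-944\right)^{2}\right)} = \sqrt{2212240 + \left(132 + 1314048 + 3 \cdot 891136\right)} = \sqrt{2212240 + \left(132 + 1314048 + 2673408\right)} = \sqrt{2212240 + 3987588} = \sqrt{6199828} = 2 \sqrt{1549957}$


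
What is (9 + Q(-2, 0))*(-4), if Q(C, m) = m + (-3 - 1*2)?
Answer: -16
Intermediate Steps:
Q(C, m) = -5 + m (Q(C, m) = m + (-3 - 2) = m - 5 = -5 + m)
(9 + Q(-2, 0))*(-4) = (9 + (-5 + 0))*(-4) = (9 - 5)*(-4) = 4*(-4) = -16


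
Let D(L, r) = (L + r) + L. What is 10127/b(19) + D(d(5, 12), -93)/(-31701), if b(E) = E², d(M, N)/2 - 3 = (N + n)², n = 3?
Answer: 5627024/200773 ≈ 28.027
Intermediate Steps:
d(M, N) = 6 + 2*(3 + N)² (d(M, N) = 6 + 2*(N + 3)² = 6 + 2*(3 + N)²)
D(L, r) = r + 2*L
10127/b(19) + D(d(5, 12), -93)/(-31701) = 10127/(19²) + (-93 + 2*(6 + 2*(3 + 12)²))/(-31701) = 10127/361 + (-93 + 2*(6 + 2*15²))*(-1/31701) = 10127*(1/361) + (-93 + 2*(6 + 2*225))*(-1/31701) = 533/19 + (-93 + 2*(6 + 450))*(-1/31701) = 533/19 + (-93 + 2*456)*(-1/31701) = 533/19 + (-93 + 912)*(-1/31701) = 533/19 + 819*(-1/31701) = 533/19 - 273/10567 = 5627024/200773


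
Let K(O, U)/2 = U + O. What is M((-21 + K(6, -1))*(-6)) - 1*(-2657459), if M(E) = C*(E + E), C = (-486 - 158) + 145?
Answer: 2591591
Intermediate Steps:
K(O, U) = 2*O + 2*U (K(O, U) = 2*(U + O) = 2*(O + U) = 2*O + 2*U)
C = -499 (C = -644 + 145 = -499)
M(E) = -998*E (M(E) = -499*(E + E) = -998*E)
M((-21 + K(6, -1))*(-6)) - 1*(-2657459) = -998*(-21 + (2*6 + 2*(-1)))*(-6) - 1*(-2657459) = -998*(-21 + (12 - 2))*(-6) + 2657459 = -998*(-21 + 10)*(-6) + 2657459 = -(-10978)*(-6) + 2657459 = -998*66 + 2657459 = -65868 + 2657459 = 2591591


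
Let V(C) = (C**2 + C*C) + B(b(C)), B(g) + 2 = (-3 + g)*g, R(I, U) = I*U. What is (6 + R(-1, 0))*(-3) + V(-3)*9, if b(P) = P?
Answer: 288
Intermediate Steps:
B(g) = -2 + g*(-3 + g) (B(g) = -2 + (-3 + g)*g = -2 + g*(-3 + g))
V(C) = -2 - 3*C + 3*C**2 (V(C) = (C**2 + C*C) + (-2 + C**2 - 3*C) = (C**2 + C**2) + (-2 + C**2 - 3*C) = 2*C**2 + (-2 + C**2 - 3*C) = -2 - 3*C + 3*C**2)
(6 + R(-1, 0))*(-3) + V(-3)*9 = (6 - 1*0)*(-3) + (-2 - 3*(-3) + 3*(-3)**2)*9 = (6 + 0)*(-3) + (-2 + 9 + 3*9)*9 = 6*(-3) + (-2 + 9 + 27)*9 = -18 + 34*9 = -18 + 306 = 288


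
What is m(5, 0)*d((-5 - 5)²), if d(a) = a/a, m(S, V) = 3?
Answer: 3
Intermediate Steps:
d(a) = 1
m(5, 0)*d((-5 - 5)²) = 3*1 = 3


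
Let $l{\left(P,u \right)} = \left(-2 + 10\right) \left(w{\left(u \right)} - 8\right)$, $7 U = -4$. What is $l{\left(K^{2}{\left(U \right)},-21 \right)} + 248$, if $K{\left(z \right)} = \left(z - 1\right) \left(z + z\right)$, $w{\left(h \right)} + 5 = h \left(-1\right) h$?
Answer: $-3384$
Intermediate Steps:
$U = - \frac{4}{7}$ ($U = \frac{1}{7} \left(-4\right) = - \frac{4}{7} \approx -0.57143$)
$w{\left(h \right)} = -5 - h^{2}$ ($w{\left(h \right)} = -5 + h \left(-1\right) h = -5 + - h h = -5 - h^{2}$)
$K{\left(z \right)} = 2 z \left(-1 + z\right)$ ($K{\left(z \right)} = \left(-1 + z\right) 2 z = 2 z \left(-1 + z\right)$)
$l{\left(P,u \right)} = -104 - 8 u^{2}$ ($l{\left(P,u \right)} = \left(-2 + 10\right) \left(\left(-5 - u^{2}\right) - 8\right) = 8 \left(-13 - u^{2}\right) = -104 - 8 u^{2}$)
$l{\left(K^{2}{\left(U \right)},-21 \right)} + 248 = \left(-104 - 8 \left(-21\right)^{2}\right) + 248 = \left(-104 - 3528\right) + 248 = -3632 + 248 = -3384$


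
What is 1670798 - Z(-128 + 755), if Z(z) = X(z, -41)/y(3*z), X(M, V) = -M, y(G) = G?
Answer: 5012395/3 ≈ 1.6708e+6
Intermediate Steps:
Z(z) = -⅓ (Z(z) = (-z)/((3*z)) = (-z)*(1/(3*z)) = -⅓)
1670798 - Z(-128 + 755) = 1670798 - 1*(-⅓) = 1670798 + ⅓ = 5012395/3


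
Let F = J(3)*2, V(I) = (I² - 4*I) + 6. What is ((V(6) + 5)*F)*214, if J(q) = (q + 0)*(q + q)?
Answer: 177192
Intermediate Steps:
J(q) = 2*q² (J(q) = q*(2*q) = 2*q²)
V(I) = 6 + I² - 4*I
F = 36 (F = (2*3²)*2 = (2*9)*2 = 18*2 = 36)
((V(6) + 5)*F)*214 = (((6 + 6² - 4*6) + 5)*36)*214 = (((6 + 36 - 24) + 5)*36)*214 = ((18 + 5)*36)*214 = (23*36)*214 = 828*214 = 177192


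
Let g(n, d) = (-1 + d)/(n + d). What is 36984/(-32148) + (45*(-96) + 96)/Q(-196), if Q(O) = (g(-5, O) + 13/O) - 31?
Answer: 23271362858/167124057 ≈ 139.25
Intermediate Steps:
g(n, d) = (-1 + d)/(d + n)
Q(O) = -31 + 13/O + (-1 + O)/(-5 + O) (Q(O) = ((-1 + O)/(O - 5) + 13/O) - 31 = ((-1 + O)/(-5 + O) + 13/O) - 31 = (13/O + (-1 + O)/(-5 + O)) - 31 = -31 + 13/O + (-1 + O)/(-5 + O))
36984/(-32148) + (45*(-96) + 96)/Q(-196) = 36984/(-32148) + (45*(-96) + 96)/(((-65 - 30*(-196)² + 167*(-196))/((-196)*(-5 - 196)))) = 36984*(-1/32148) + (-4320 + 96)/((-1/196*(-65 - 30*38416 - 32732)/(-201))) = -3082/2679 - 4224*39396/(-65 - 1152480 - 32732) = -3082/2679 - 4224/((-1/196*(-1/201)*(-1185277))) = -3082/2679 - 4224/(-1185277/39396) = -3082/2679 - 4224*(-39396/1185277) = -3082/2679 + 166408704/1185277 = 23271362858/167124057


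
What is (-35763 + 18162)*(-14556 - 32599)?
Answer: 829975155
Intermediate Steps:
(-35763 + 18162)*(-14556 - 32599) = -17601*(-47155) = 829975155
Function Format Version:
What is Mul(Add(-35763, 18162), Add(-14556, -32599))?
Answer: 829975155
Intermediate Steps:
Mul(Add(-35763, 18162), Add(-14556, -32599)) = Mul(-17601, -47155) = 829975155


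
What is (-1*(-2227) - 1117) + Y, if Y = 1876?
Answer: 2986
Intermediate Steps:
(-1*(-2227) - 1117) + Y = (-1*(-2227) - 1117) + 1876 = (2227 - 1117) + 1876 = 1110 + 1876 = 2986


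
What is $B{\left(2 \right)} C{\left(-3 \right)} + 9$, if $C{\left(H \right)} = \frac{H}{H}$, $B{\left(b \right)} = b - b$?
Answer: $9$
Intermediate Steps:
$B{\left(b \right)} = 0$
$C{\left(H \right)} = 1$
$B{\left(2 \right)} C{\left(-3 \right)} + 9 = 0 \cdot 1 + 9 = 0 + 9 = 9$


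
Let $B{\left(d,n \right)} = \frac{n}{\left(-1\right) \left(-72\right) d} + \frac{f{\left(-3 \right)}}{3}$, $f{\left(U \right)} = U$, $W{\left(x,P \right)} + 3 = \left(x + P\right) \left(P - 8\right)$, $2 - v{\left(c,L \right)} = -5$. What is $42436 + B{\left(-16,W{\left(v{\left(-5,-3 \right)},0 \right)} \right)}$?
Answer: $\frac{48885179}{1152} \approx 42435.0$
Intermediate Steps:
$v{\left(c,L \right)} = 7$ ($v{\left(c,L \right)} = 2 - -5 = 2 + 5 = 7$)
$W{\left(x,P \right)} = -3 + \left(-8 + P\right) \left(P + x\right)$ ($W{\left(x,P \right)} = -3 + \left(x + P\right) \left(P - 8\right) = -3 + \left(P + x\right) \left(-8 + P\right) = -3 + \left(-8 + P\right) \left(P + x\right)$)
$B{\left(d,n \right)} = -1 + \frac{n}{72 d}$ ($B{\left(d,n \right)} = \frac{n}{\left(-1\right) \left(-72\right) d} - \frac{3}{3} = \frac{n}{72 d} - 1 = -1 + \frac{n}{72 d}$)
$42436 + B{\left(-16,W{\left(v{\left(-5,-3 \right)},0 \right)} \right)} = 42436 + \frac{\left(-1\right) \left(-16\right) + \frac{-3 + 0^{2} - 0 - 56 + 0 \cdot 7}{72}}{-16} = 42436 - \frac{16 + \frac{-3 + 0 + 0 - 56 + 0}{72}}{16} = 42436 - \frac{16 + \frac{1}{72} \left(-59\right)}{16} = 42436 - \frac{16 - \frac{59}{72}}{16} = 42436 - \frac{1093}{1152} = \frac{48885179}{1152}$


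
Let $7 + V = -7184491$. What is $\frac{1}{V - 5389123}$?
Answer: $- \frac{1}{12573621} \approx -7.9532 \cdot 10^{-8}$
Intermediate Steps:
$V = -7184498$ ($V = -7 - 7184491 = -7184498$)
$\frac{1}{V - 5389123} = \frac{1}{-7184498 - 5389123} = \frac{1}{-12573621} = - \frac{1}{12573621}$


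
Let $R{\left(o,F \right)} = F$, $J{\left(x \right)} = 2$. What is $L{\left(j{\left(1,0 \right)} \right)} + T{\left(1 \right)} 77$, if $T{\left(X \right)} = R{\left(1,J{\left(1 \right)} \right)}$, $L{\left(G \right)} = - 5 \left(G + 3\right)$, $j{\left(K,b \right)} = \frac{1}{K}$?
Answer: $134$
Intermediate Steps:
$L{\left(G \right)} = -15 - 5 G$ ($L{\left(G \right)} = - 5 \left(3 + G\right) = -15 - 5 G$)
$T{\left(X \right)} = 2$
$L{\left(j{\left(1,0 \right)} \right)} + T{\left(1 \right)} 77 = \left(-15 - \frac{5}{1}\right) + 2 \cdot 77 = \left(-15 - 5\right) + 154 = -20 + 154 = 134$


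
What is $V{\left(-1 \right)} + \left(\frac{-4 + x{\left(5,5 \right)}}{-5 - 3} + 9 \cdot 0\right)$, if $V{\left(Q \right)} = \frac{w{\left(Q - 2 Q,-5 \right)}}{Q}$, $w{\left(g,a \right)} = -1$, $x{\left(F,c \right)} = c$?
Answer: $\frac{7}{8} \approx 0.875$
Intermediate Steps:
$V{\left(Q \right)} = - \frac{1}{Q}$
$V{\left(-1 \right)} + \left(\frac{-4 + x{\left(5,5 \right)}}{-5 - 3} + 9 \cdot 0\right) = - \frac{1}{-1} + \left(\frac{-4 + 5}{-5 - 3} + 9 \cdot 0\right) = \left(-1\right) \left(-1\right) + \left(1 \frac{1}{-8} + 0\right) = 1 + \left(1 \left(- \frac{1}{8}\right) + 0\right) = 1 + \left(- \frac{1}{8} + 0\right) = 1 - \frac{1}{8} = \frac{7}{8}$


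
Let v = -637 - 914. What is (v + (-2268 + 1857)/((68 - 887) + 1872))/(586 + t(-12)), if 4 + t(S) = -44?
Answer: -272269/94419 ≈ -2.8836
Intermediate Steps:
t(S) = -48 (t(S) = -4 - 44 = -48)
v = -1551
(v + (-2268 + 1857)/((68 - 887) + 1872))/(586 + t(-12)) = (-1551 + (-2268 + 1857)/((68 - 887) + 1872))/(586 - 48) = (-1551 - 411/(-819 + 1872))/538 = (-1551 - 411/1053)*(1/538) = (-1551 - 411*1/1053)*(1/538) = (-1551 - 137/351)*(1/538) = -544538/351*1/538 = -272269/94419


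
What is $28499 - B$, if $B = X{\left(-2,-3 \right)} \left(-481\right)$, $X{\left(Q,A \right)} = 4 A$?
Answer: $22727$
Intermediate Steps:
$B = 5772$ ($B = 4 \left(-3\right) \left(-481\right) = \left(-12\right) \left(-481\right) = 5772$)
$28499 - B = 28499 - 5772 = 22727$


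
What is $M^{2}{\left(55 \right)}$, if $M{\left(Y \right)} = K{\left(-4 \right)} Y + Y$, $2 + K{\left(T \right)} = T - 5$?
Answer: $302500$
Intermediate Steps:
$K{\left(T \right)} = -7 + T$ ($K{\left(T \right)} = -2 + \left(T - 5\right) = -2 + \left(-5 + T\right) = -7 + T$)
$M{\left(Y \right)} = - 10 Y$ ($M{\left(Y \right)} = \left(-7 - 4\right) Y + Y = - 11 Y + Y = - 10 Y$)
$M^{2}{\left(55 \right)} = \left(\left(-10\right) 55\right)^{2} = \left(-550\right)^{2} = 302500$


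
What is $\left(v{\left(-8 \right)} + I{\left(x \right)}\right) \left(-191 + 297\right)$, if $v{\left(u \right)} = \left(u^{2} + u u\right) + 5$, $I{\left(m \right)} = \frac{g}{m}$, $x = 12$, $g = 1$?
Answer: $\frac{84641}{6} \approx 14107.0$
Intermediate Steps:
$I{\left(m \right)} = \frac{1}{m}$ ($I{\left(m \right)} = 1 \frac{1}{m} = \frac{1}{m}$)
$v{\left(u \right)} = 5 + 2 u^{2}$ ($v{\left(u \right)} = \left(u^{2} + u^{2}\right) + 5 = 2 u^{2} + 5 = 5 + 2 u^{2}$)
$\left(v{\left(-8 \right)} + I{\left(x \right)}\right) \left(-191 + 297\right) = \left(\left(5 + 2 \left(-8\right)^{2}\right) + \frac{1}{12}\right) \left(-191 + 297\right) = \left(\left(5 + 2 \cdot 64\right) + \frac{1}{12}\right) 106 = \left(\left(5 + 128\right) + \frac{1}{12}\right) 106 = \left(133 + \frac{1}{12}\right) 106 = \frac{1597}{12} \cdot 106 = \frac{84641}{6}$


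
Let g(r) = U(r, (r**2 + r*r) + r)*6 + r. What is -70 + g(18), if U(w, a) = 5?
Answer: -22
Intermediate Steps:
g(r) = 30 + r (g(r) = 5*6 + r = 30 + r)
-70 + g(18) = -70 + (30 + 18) = -70 + 48 = -22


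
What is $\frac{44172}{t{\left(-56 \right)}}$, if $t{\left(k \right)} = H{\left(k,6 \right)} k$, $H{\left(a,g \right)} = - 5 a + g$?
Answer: $- \frac{11043}{4004} \approx -2.758$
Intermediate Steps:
$H{\left(a,g \right)} = g - 5 a$
$t{\left(k \right)} = k \left(6 - 5 k\right)$ ($t{\left(k \right)} = \left(6 - 5 k\right) k = k \left(6 - 5 k\right)$)
$\frac{44172}{t{\left(-56 \right)}} = \frac{44172}{\left(-56\right) \left(6 - -280\right)} = \frac{44172}{\left(-56\right) \left(6 + 280\right)} = \frac{44172}{\left(-56\right) 286} = \frac{44172}{-16016} = 44172 \left(- \frac{1}{16016}\right) = - \frac{11043}{4004}$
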